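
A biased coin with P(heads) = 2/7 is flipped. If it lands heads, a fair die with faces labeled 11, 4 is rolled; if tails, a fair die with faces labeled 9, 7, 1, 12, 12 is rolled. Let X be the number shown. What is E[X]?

8

E[X | heads] = (11+4)/2 = 15/2.
E[X | tails] = (9+7+1+12+12)/5 = 41/5.
By the law of total expectation,
E[X] = (2/7)·(15/2) + (5/7)·(41/5) = 8.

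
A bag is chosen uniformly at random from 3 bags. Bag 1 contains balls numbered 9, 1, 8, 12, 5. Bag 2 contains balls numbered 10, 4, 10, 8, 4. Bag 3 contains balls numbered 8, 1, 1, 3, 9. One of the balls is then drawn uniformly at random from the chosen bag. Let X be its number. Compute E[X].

E[X | bag 1] = (9+1+8+12+5)/5 = 7.
E[X | bag 2] = (10+4+10+8+4)/5 = 36/5.
E[X | bag 3] = (8+1+1+3+9)/5 = 22/5.
E[X] = (1/3)·(7) + (1/3)·(36/5) + (1/3)·(22/5) = 31/5.

31/5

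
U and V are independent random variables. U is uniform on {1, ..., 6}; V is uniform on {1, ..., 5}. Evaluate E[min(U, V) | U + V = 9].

11/3

Outcomes with U + V = 9: (4,5), (5,4), (6,3), each with probability 1/30.
E[min(U, V) | U + V = 9] = (4 + 4 + 3) / 3 = 11/3.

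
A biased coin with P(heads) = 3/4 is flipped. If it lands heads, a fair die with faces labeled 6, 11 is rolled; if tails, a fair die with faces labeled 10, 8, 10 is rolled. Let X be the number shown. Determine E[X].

E[X | heads] = (6+11)/2 = 17/2.
E[X | tails] = (10+8+10)/3 = 28/3.
By the law of total expectation,
E[X] = (3/4)·(17/2) + (1/4)·(28/3) = 209/24.

209/24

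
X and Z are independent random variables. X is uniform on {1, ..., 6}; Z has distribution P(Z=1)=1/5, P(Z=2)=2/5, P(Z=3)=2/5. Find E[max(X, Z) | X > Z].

P(X > Z) = 19/30.
Summing max(X,Z)·P(x,y) over outcomes with X > Z gives 43/15.
E[max(X, Z) | X > Z] = (43/15) / (19/30) = 86/19.

86/19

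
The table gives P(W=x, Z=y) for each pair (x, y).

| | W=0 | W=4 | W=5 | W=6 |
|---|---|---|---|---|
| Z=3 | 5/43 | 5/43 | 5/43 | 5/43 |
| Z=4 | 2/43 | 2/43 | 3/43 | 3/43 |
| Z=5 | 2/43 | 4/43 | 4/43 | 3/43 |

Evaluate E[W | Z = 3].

15/4

P(Z = 3) = 20/43.
Σ W·P over the event = 0·(5/43) + 4·(5/43) + 5·(5/43) + 6·(5/43) = 75/43.
E[W | Z = 3] = (75/43) / (20/43) = 15/4.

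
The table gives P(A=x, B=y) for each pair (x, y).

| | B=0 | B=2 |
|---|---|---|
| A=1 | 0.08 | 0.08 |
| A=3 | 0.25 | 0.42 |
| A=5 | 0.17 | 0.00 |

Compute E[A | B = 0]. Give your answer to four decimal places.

3.3600

P(B = 0) = 0.50.
Σ A·P over the event = 1·(0.08) + 3·(0.25) + 5·(0.17) = 1.68.
E[A | B = 0] = (1.68) / (0.50) = 3.3600.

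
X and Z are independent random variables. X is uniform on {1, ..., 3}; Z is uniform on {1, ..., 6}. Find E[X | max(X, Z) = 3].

Outcomes with max(X, Z) = 3: (1,3), (2,3), (3,1), (3,2), (3,3), each with probability 1/18.
E[X | max(X, Z) = 3] = (1 + 2 + 3 + 3 + 3) / 5 = 12/5.

12/5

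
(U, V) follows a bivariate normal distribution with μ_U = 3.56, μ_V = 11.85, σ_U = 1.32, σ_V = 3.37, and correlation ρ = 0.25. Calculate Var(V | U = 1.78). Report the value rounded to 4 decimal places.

The conditional variance in a bivariate normal is σ_V²(1 − ρ²), independent of x.
Var(V | U=1.78) = (3.37)²·(1 − (0.25)²) = 11.3569·0.9375 = 10.6471.

10.6471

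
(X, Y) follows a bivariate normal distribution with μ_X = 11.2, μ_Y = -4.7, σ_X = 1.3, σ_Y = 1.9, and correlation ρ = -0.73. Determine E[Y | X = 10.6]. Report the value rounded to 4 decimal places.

For a bivariate normal, E[Y | X=x] = μ_Y + ρ·(σ_Y/σ_X)·(x − μ_X).
E[Y | X=10.6] = -4.7 + (-0.73)·(1.9/1.3)·(10.6 − (11.2)) = -4.7 + (-1.06692)·(-0.6) = -4.0598.

-4.0598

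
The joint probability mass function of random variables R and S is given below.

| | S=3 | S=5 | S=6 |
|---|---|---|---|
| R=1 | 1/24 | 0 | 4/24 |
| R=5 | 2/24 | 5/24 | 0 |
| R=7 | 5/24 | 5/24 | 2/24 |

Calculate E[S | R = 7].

13/3

P(R = 7) = 1/2.
Summing S·P(R=x,S=y) over the conditioning event gives 13/6.
E[S | R = 7] = (13/6) / (1/2) = 13/3.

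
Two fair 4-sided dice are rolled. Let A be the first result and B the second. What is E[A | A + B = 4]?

2

Outcomes with A + B = 4: (1,3), (2,2), (3,1), each with probability 1/16.
E[A | A + B = 4] = (1 + 2 + 3) / 3 = 2.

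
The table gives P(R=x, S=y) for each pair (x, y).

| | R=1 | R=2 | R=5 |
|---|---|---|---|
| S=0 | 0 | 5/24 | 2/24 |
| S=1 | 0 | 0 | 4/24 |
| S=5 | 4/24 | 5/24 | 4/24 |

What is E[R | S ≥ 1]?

P(S ≥ 1) = 17/24.
Σ R·P over the event = 1·(4/24) + 2·(5/24) + 5·(4/24) + 5·(4/24) = 9/4.
E[R | S ≥ 1] = (9/4) / (17/24) = 54/17.

54/17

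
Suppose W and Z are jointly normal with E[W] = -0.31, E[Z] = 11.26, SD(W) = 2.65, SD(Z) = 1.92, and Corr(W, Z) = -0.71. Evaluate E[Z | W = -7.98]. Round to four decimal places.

For a bivariate normal, E[Z | W=x] = μ_Z + ρ·(σ_Z/σ_W)·(x − μ_W).
E[Z | W=-7.98] = 11.26 + (-0.71)·(1.92/2.65)·(-7.98 − (-0.31)) = 11.26 + (-0.51442)·(-7.67) = 15.2056.

15.2056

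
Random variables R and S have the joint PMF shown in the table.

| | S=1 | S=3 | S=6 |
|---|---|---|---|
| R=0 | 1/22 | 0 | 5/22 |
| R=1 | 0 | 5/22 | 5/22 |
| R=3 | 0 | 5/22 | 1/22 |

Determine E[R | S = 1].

0

P(S = 1) = 1/22.
Σ R·P over the event = 0·(1/22) = 0.
E[R | S = 1] = (0) / (1/22) = 0.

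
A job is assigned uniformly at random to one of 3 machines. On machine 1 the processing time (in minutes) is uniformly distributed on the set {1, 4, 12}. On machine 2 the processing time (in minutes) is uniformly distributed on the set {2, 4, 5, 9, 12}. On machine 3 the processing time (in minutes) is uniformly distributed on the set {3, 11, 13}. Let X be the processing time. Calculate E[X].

E[X | machine 1] = (1+4+12)/3 = 17/3.
E[X | machine 2] = (2+4+5+9+12)/5 = 32/5.
E[X | machine 3] = (3+11+13)/3 = 9.
E[X] = (1/3)·(17/3) + (1/3)·(32/5) + (1/3)·(9) = 316/45.

316/45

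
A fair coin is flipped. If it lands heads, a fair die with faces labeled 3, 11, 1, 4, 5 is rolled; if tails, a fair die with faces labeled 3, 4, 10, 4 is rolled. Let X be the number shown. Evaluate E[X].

E[X | heads] = (3+11+1+4+5)/5 = 24/5.
E[X | tails] = (3+4+10+4)/4 = 21/4.
By the law of total expectation,
E[X] = (1/2)·(24/5) + (1/2)·(21/4) = 201/40.

201/40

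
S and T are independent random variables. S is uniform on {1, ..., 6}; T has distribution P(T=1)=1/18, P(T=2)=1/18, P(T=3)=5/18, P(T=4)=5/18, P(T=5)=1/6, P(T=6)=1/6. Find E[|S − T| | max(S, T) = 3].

18/17

P(max(S, T) = 3) = 17/108.
Summing |S−T|·P(x,y) over outcomes with max(S, T) = 3 gives 1/6.
E[|S − T| | max(S, T) = 3] = (1/6) / (17/108) = 18/17.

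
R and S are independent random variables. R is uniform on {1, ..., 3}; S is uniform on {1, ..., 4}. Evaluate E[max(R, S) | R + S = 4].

Outcomes with R + S = 4: (1,3), (2,2), (3,1), each with probability 1/12.
E[max(R, S) | R + S = 4] = (3 + 2 + 3) / 3 = 8/3.

8/3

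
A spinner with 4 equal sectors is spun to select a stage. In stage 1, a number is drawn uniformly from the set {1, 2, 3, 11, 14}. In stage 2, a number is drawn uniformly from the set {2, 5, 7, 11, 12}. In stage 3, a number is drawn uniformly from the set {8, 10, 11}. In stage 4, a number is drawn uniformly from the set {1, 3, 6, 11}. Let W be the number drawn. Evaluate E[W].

1711/240

E[W | stage 1] = (1+2+3+11+14)/5 = 31/5.
E[W | stage 2] = (2+5+7+11+12)/5 = 37/5.
E[W | stage 3] = (8+10+11)/3 = 29/3.
E[W | stage 4] = (1+3+6+11)/4 = 21/4.
E[W] = (1/4)·(31/5) + (1/4)·(37/5) + (1/4)·(29/3) + (1/4)·(21/4) = 1711/240.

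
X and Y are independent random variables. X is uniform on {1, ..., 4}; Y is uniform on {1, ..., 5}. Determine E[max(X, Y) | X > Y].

P(X > Y) = 3/10.
Summing max(X,Y)·P(x,y) over outcomes with X > Y gives 1.
E[max(X, Y) | X > Y] = (1) / (3/10) = 10/3.

10/3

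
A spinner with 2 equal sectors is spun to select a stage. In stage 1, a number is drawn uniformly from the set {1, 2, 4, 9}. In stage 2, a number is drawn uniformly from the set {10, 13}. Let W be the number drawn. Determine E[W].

E[W | stage 1] = (1+2+4+9)/4 = 4.
E[W | stage 2] = (10+13)/2 = 23/2.
E[W] = (1/2)·(4) + (1/2)·(23/2) = 31/4.

31/4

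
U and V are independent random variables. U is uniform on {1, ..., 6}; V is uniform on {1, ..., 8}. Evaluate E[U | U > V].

P(U > V) = 5/16.
Summing U·P(x,y) over outcomes with U > V gives 35/24.
E[U | U > V] = (35/24) / (5/16) = 14/3.

14/3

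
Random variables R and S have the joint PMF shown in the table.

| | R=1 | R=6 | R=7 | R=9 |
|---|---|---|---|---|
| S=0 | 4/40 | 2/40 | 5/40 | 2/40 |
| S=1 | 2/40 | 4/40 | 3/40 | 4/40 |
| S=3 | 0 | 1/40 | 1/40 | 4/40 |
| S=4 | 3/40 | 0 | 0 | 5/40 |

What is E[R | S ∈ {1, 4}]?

131/21

P(S ∈ {1, 4}) = 21/40.
Σ R·P over the event = 1·(2/40) + 1·(3/40) + 6·(4/40) + 7·(3/40) + 9·(4/40) + 9·(5/40) = 131/40.
E[R | S ∈ {1, 4}] = (131/40) / (21/40) = 131/21.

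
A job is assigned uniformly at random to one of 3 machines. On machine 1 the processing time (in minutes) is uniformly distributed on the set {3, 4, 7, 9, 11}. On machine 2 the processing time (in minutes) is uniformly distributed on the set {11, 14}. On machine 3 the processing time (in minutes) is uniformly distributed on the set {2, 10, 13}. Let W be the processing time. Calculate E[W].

829/90

E[W | machine 1] = (3+4+7+9+11)/5 = 34/5.
E[W | machine 2] = (11+14)/2 = 25/2.
E[W | machine 3] = (2+10+13)/3 = 25/3.
By the law of total expectation,
E[W] = (1/3)·(34/5) + (1/3)·(25/2) + (1/3)·(25/3) = 829/90.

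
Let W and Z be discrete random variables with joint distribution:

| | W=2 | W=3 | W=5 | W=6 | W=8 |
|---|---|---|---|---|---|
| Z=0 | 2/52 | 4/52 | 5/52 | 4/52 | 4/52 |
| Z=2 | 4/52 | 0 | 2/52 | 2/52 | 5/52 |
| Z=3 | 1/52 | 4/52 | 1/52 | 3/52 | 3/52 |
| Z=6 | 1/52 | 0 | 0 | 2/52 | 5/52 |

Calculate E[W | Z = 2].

P(Z = 2) = 1/4.
Σ W·P over the event = 2·(4/52) + 5·(2/52) + 6·(2/52) + 8·(5/52) = 35/26.
E[W | Z = 2] = (35/26) / (1/4) = 70/13.

70/13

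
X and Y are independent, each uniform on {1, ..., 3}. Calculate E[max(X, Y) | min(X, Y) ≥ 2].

11/4

Outcomes with min(X, Y) ≥ 2: (2,2), (2,3), (3,2), (3,3), each with probability 1/9.
E[max(X, Y) | min(X, Y) ≥ 2] = (2 + 3 + 3 + 3) / 4 = 11/4.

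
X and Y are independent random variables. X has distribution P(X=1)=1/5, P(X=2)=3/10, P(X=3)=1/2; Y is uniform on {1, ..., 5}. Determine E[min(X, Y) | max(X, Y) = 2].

11/8

P(max(X, Y) = 2) = 4/25.
Summing min(X,Y)·P(x,y) over outcomes with max(X, Y) = 2 gives 11/50.
E[min(X, Y) | max(X, Y) = 2] = (11/50) / (4/25) = 11/8.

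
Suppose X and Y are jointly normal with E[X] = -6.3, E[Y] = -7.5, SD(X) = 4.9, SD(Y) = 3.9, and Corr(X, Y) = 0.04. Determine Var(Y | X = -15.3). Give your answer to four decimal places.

15.1857

The conditional variance in a bivariate normal is σ_Y²(1 − ρ²), independent of x.
Var(Y | X=-15.3) = (3.9)²·(1 − (0.04)²) = 15.21·0.9984 = 15.1857.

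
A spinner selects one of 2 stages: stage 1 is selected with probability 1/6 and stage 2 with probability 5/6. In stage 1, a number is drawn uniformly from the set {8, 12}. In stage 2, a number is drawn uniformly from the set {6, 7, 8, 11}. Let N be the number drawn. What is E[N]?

E[N | stage 1] = (8+12)/2 = 10.
E[N | stage 2] = (6+7+8+11)/4 = 8.
E[N] = (1/6)·(10) + (5/6)·(8) = 25/3.

25/3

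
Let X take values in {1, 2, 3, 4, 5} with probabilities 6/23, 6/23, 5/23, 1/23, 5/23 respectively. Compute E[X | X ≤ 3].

P(X ≤ 3) = 17/23.
Σ over the event: 1·6/23 + 2·6/23 + 3·5/23 = 33/23.
E[X | X ≤ 3] = (33/23) / (17/23) = 33/17.

33/17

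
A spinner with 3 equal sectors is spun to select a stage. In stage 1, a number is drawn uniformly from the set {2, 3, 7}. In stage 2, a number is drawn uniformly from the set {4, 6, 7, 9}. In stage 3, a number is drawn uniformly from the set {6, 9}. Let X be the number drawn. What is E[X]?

6

E[X | stage 1] = (2+3+7)/3 = 4.
E[X | stage 2] = (4+6+7+9)/4 = 13/2.
E[X | stage 3] = (6+9)/2 = 15/2.
E[X] = (1/3)·(4) + (1/3)·(13/2) + (1/3)·(15/2) = 6.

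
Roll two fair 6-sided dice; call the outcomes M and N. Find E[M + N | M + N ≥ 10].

Outcomes with M + N ≥ 10: (4,6), (5,5), (5,6), (6,4), (6,5), (6,6), each with probability 1/36.
E[M + N | M + N ≥ 10] = (10 + 10 + 11 + 10 + 11 + 12) / 6 = 32/3.

32/3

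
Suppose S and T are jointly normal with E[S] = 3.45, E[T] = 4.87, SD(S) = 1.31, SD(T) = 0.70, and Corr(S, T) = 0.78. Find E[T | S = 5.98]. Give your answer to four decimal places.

The regression of T on S has slope ρ·σ_T/σ_S and passes through (μ_S, μ_T).
E[T | S=5.98] = 4.87 + (0.78)·(0.70/1.31)·(5.98 − (3.45)) = 4.87 + (0.41679)·(2.53) = 5.9245.

5.9245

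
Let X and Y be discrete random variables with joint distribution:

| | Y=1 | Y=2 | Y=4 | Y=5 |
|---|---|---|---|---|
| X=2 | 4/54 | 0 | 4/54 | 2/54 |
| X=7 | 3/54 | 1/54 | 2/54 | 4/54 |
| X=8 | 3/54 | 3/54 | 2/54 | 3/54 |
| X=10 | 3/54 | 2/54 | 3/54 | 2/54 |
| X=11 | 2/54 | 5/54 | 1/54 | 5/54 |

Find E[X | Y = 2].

P(Y = 2) = 11/54.
Σ X·P over the event = 7·(1/54) + 8·(3/54) + 10·(2/54) + 11·(5/54) = 53/27.
E[X | Y = 2] = (53/27) / (11/54) = 106/11.

106/11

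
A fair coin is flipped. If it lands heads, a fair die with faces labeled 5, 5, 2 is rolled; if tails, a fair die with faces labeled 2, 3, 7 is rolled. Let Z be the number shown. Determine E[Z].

E[Z | heads] = (5+5+2)/3 = 4.
E[Z | tails] = (2+3+7)/3 = 4.
E[Z] = (1/2)·(4) + (1/2)·(4) = 4.

4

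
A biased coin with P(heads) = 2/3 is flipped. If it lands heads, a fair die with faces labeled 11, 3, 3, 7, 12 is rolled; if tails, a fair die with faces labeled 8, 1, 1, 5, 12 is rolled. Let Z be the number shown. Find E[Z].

E[Z | heads] = (11+3+3+7+12)/5 = 36/5.
E[Z | tails] = (8+1+1+5+12)/5 = 27/5.
E[Z] = (2/3)·(36/5) + (1/3)·(27/5) = 33/5.

33/5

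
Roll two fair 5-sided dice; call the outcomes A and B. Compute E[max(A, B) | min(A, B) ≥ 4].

19/4

P(min(A, B) ≥ 4) = 4/25.
Summing max(A,B)·P(x,y) over outcomes with min(A, B) ≥ 4 gives 19/25.
E[max(A, B) | min(A, B) ≥ 4] = (19/25) / (4/25) = 19/4.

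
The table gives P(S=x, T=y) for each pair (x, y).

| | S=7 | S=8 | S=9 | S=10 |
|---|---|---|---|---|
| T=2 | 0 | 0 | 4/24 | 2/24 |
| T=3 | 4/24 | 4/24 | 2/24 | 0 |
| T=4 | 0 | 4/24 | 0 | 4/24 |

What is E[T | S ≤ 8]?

10/3

P(S ≤ 8) = 1/2.
Σ T·P over the event = 3·(4/24) + 3·(4/24) + 4·(4/24) = 5/3.
E[T | S ≤ 8] = (5/3) / (1/2) = 10/3.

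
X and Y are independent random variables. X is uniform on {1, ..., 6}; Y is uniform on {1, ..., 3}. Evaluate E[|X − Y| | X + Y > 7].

Outcomes with X + Y > 7: (5,3), (6,2), (6,3), each with probability 1/18.
E[|X − Y| | X + Y > 7] = (2 + 4 + 3) / 3 = 3.

3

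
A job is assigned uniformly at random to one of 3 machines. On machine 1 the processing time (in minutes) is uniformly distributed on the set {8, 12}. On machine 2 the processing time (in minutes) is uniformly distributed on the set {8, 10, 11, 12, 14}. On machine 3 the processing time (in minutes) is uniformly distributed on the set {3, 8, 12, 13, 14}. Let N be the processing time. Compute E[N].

E[N | machine 1] = (8+12)/2 = 10.
E[N | machine 2] = (8+10+11+12+14)/5 = 11.
E[N | machine 3] = (3+8+12+13+14)/5 = 10.
By the law of total expectation,
E[N] = (1/3)·(10) + (1/3)·(11) + (1/3)·(10) = 31/3.

31/3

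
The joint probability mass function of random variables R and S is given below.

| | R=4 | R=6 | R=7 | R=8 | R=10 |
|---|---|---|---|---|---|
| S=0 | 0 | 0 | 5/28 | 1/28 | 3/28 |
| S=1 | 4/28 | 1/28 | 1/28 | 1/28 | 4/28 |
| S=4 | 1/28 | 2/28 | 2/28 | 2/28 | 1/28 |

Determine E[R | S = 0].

73/9

P(S = 0) = 9/28.
Σ R·P over the event = 7·(5/28) + 8·(1/28) + 10·(3/28) = 73/28.
E[R | S = 0] = (73/28) / (9/28) = 73/9.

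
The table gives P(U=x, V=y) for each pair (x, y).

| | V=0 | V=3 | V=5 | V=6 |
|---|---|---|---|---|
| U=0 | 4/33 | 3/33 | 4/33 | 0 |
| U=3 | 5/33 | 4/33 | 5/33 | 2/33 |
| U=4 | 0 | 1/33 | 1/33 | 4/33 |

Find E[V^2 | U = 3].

P(U = 3) = 16/33.
Σ V^2·P over the event = 0·(5/33) + 9·(4/33) + 25·(5/33) + 36·(2/33) = 233/33.
E[V^2 | U = 3] = (233/33) / (16/33) = 233/16.

233/16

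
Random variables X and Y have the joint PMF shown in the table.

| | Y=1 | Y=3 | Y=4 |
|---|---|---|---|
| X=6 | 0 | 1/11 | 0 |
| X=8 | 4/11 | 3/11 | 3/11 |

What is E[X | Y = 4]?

P(Y = 4) = 3/11.
Σ X·P over the event = 8·(3/11) = 24/11.
E[X | Y = 4] = (24/11) / (3/11) = 8.

8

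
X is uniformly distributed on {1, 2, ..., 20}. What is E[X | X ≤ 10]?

11/2

Given X ≤ 10, X is equally likely to be any of {1, 2, 3, 4, 5, 6, 7, 8, 9, 10}.
E[X | X ≤ 10] = (1 + 2 + 3 + 4 + 5 + 6 + 7 + 8 + 9 + 10) / 10 = 11/2.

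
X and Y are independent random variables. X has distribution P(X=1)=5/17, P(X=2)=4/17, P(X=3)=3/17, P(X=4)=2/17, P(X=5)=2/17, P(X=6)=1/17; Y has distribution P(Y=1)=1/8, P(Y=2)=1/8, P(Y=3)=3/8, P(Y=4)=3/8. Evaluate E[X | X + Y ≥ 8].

P(X + Y ≥ 8) = 25/136.
Summing X·P(x,y) over outcomes with X + Y ≥ 8 gives 63/68.
E[X | X + Y ≥ 8] = (63/68) / (25/136) = 126/25.

126/25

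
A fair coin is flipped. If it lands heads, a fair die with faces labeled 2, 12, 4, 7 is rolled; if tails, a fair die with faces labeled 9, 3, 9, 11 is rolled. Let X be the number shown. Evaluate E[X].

E[X | heads] = (2+12+4+7)/4 = 25/4.
E[X | tails] = (9+3+9+11)/4 = 8.
E[X] = (1/2)·(25/4) + (1/2)·(8) = 57/8.

57/8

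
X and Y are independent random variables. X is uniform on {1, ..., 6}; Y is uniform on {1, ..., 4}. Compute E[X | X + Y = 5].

5/2

Outcomes with X + Y = 5: (1,4), (2,3), (3,2), (4,1), each with probability 1/24.
E[X | X + Y = 5] = (1 + 2 + 3 + 4) / 4 = 5/2.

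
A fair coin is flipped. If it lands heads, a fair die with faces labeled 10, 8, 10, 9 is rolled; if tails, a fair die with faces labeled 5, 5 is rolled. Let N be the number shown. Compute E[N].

57/8

E[N | heads] = (10+8+10+9)/4 = 37/4.
E[N | tails] = (5+5)/2 = 5.
By the law of total expectation,
E[N] = (1/2)·(37/4) + (1/2)·(5) = 57/8.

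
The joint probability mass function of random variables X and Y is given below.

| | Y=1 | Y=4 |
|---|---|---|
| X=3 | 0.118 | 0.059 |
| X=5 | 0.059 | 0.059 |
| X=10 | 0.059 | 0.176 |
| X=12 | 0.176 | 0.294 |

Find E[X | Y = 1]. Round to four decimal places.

P(Y = 1) = 0.412.
Σ X·P over the event = 3·(0.118) + 5·(0.059) + 10·(0.059) + 12·(0.176) = 3.351.
E[X | Y = 1] = (3.351) / (0.412) = 8.1335.

8.1335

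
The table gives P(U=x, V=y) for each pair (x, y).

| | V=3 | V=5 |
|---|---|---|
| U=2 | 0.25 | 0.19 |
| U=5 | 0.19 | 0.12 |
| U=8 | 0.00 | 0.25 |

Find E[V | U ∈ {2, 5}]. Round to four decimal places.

3.8267

P(U ∈ {2, 5}) = 0.75.
Σ V·P over the event = 3·(0.25) + 5·(0.19) + 3·(0.19) + 5·(0.12) = 2.87.
E[V | U ∈ {2, 5}] = (2.87) / (0.75) = 3.8267.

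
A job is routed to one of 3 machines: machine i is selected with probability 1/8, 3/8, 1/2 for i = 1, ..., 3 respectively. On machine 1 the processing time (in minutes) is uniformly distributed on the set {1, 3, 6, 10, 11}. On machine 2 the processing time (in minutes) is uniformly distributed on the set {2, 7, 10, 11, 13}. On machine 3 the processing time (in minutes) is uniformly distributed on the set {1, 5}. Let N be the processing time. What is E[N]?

E[N | machine 1] = (1+3+6+10+11)/5 = 31/5.
E[N | machine 2] = (2+7+10+11+13)/5 = 43/5.
E[N | machine 3] = (1+5)/2 = 3.
E[N] = (1/8)·(31/5) + (3/8)·(43/5) + (1/2)·(3) = 11/2.

11/2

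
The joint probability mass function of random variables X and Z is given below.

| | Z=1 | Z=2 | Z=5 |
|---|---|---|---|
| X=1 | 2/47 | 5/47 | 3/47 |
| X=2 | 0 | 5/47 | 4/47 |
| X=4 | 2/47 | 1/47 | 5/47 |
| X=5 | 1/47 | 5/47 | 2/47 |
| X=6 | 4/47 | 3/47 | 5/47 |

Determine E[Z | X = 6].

P(X = 6) = 12/47.
Σ Z·P over the event = 1·(4/47) + 2·(3/47) + 5·(5/47) = 35/47.
E[Z | X = 6] = (35/47) / (12/47) = 35/12.

35/12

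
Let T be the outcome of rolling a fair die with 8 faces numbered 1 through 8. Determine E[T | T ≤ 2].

3/2

Given T ≤ 2, T is equally likely to be any of {1, 2}.
E[T | T ≤ 2] = (1 + 2) / 2 = 3/2.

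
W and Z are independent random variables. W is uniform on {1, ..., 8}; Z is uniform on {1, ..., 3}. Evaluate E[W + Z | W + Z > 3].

148/21

P(W + Z > 3) = 7/8.
Summing (W+Z)·P(x,y) over outcomes with W + Z > 3 gives 37/6.
E[W + Z | W + Z > 3] = (37/6) / (7/8) = 148/21.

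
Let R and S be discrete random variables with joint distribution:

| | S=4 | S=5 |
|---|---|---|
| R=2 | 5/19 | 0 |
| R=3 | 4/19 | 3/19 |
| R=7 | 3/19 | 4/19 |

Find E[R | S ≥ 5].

37/7

P(S ≥ 5) = 7/19.
Σ R·P over the event = 3·(3/19) + 7·(4/19) = 37/19.
E[R | S ≥ 5] = (37/19) / (7/19) = 37/7.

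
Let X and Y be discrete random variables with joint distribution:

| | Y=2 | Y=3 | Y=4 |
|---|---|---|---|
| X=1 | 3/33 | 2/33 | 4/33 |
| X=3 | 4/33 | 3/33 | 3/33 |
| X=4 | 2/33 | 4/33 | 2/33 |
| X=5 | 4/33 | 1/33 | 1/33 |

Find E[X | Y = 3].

P(Y = 3) = 10/33.
Σ X·P over the event = 1·(2/33) + 3·(3/33) + 4·(4/33) + 5·(1/33) = 32/33.
E[X | Y = 3] = (32/33) / (10/33) = 16/5.

16/5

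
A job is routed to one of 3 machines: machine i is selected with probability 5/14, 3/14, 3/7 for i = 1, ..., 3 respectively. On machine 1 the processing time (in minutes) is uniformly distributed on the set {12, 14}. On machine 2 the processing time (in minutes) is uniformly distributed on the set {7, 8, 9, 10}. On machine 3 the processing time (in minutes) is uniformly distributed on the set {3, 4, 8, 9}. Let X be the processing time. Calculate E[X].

E[X | machine 1] = (12+14)/2 = 13.
E[X | machine 2] = (7+8+9+10)/4 = 17/2.
E[X | machine 3] = (3+4+8+9)/4 = 6.
E[X] = (5/14)·(13) + (3/14)·(17/2) + (3/7)·(6) = 253/28.

253/28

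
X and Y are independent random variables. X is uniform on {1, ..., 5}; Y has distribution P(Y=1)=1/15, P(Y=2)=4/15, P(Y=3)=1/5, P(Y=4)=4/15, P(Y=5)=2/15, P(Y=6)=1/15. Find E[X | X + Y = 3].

P(X + Y = 3) = 1/15.
Summing X·P(x,y) over outcomes with X + Y = 3 gives 2/25.
E[X | X + Y = 3] = (2/25) / (1/15) = 6/5.

6/5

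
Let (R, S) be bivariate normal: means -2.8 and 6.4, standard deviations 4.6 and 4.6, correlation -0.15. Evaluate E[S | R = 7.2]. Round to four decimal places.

4.9000

E[S | R=x] = μ_S + ρ(σ_S/σ_R)(x − μ_R) for jointly normal variables.
E[S | R=7.2] = 6.4 + (-0.15)·(4.6/4.6)·(7.2 − (-2.8)) = 6.4 + (-0.15)·(10) = 4.9000.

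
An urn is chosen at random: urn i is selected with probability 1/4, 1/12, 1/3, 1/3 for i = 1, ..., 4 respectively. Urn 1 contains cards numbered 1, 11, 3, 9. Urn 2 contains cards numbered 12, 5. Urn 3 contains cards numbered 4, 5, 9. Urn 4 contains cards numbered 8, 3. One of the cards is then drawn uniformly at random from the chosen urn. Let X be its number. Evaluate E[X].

E[X | urn 1] = (1+11+3+9)/4 = 6.
E[X | urn 2] = (12+5)/2 = 17/2.
E[X | urn 3] = (4+5+9)/3 = 6.
E[X | urn 4] = (8+3)/2 = 11/2.
E[X] = (1/4)·(6) + (1/12)·(17/2) + (1/3)·(6) + (1/3)·(11/2) = 145/24.

145/24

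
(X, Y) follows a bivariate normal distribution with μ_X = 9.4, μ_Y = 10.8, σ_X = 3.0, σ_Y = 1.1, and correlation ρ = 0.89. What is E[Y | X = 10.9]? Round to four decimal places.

11.2895

E[Y | X=x] = μ_Y + ρ(σ_Y/σ_X)(x − μ_X) for jointly normal variables.
E[Y | X=10.9] = 10.8 + (0.89)·(1.1/3.0)·(10.9 − (9.4)) = 10.8 + (0.32633)·(1.5) = 11.2895.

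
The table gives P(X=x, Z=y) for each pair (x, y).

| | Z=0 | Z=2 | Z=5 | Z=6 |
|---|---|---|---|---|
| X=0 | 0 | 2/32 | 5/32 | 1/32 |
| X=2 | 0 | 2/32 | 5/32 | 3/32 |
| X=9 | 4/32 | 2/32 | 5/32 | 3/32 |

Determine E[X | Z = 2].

11/3

P(Z = 2) = 3/16.
Σ X·P over the event = 0·(2/32) + 2·(2/32) + 9·(2/32) = 11/16.
E[X | Z = 2] = (11/16) / (3/16) = 11/3.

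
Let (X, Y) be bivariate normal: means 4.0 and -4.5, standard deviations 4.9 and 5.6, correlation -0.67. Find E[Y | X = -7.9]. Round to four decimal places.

The regression of Y on X has slope ρ·σ_Y/σ_X and passes through (μ_X, μ_Y).
E[Y | X=-7.9] = -4.5 + (-0.67)·(5.6/4.9)·(-7.9 − (4.0)) = -4.5 + (-0.765714)·(-11.9) = 4.6120.

4.6120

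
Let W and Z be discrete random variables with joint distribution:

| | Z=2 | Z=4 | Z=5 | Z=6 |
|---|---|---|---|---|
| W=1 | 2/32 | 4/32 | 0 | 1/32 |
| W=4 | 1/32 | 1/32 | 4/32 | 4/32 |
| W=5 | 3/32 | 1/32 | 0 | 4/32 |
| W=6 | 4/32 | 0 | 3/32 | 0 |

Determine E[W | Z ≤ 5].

4

P(Z ≤ 5) = 23/32.
Summing W·P(W=x,Z=y) over the conditioning event gives 23/8.
E[W | Z ≤ 5] = (23/8) / (23/32) = 4.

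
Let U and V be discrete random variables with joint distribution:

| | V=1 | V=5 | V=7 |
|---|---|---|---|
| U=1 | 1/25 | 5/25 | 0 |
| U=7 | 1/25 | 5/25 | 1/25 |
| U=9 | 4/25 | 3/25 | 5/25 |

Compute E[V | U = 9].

P(U = 9) = 12/25.
Σ V·P over the event = 1·(4/25) + 5·(3/25) + 7·(5/25) = 54/25.
E[V | U = 9] = (54/25) / (12/25) = 9/2.

9/2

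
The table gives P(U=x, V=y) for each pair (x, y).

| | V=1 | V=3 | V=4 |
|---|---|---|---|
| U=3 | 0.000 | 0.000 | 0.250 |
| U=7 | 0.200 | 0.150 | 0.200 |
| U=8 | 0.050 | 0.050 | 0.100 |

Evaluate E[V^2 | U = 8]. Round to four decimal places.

10.5000

P(U = 8) = 0.200.
Σ V^2·P over the event = 1·(0.050) + 9·(0.050) + 16·(0.100) = 2.100.
E[V^2 | U = 8] = (2.100) / (0.200) = 10.5000.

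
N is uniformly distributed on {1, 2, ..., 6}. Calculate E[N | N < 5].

5/2

Given N < 5, N is equally likely to be any of {1, 2, 3, 4}.
E[N | N < 5] = (1 + 2 + 3 + 4) / 4 = 5/2.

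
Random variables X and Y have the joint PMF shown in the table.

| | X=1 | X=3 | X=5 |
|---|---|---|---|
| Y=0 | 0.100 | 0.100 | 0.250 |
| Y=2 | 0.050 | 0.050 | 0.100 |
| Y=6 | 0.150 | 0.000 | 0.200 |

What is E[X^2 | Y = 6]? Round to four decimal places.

P(Y = 6) = 0.350.
Σ X^2·P over the event = 1·(0.150) + 25·(0.200) = 5.150.
E[X^2 | Y = 6] = (5.150) / (0.350) = 14.7143.

14.7143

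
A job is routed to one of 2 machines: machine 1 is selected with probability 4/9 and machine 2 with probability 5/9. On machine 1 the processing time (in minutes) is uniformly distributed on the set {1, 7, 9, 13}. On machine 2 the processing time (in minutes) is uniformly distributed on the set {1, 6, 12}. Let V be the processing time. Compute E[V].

E[V | machine 1] = (1+7+9+13)/4 = 15/2.
E[V | machine 2] = (1+6+12)/3 = 19/3.
By the law of total expectation,
E[V] = (4/9)·(15/2) + (5/9)·(19/3) = 185/27.

185/27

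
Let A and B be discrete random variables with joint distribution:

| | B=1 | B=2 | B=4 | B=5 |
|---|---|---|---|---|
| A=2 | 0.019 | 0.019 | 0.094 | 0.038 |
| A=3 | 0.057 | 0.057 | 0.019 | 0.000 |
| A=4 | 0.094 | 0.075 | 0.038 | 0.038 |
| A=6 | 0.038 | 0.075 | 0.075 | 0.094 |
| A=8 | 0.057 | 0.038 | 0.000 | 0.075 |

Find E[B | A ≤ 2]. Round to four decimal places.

P(A ≤ 2) = 0.170.
Summing B·P(A=x,B=y) over the conditioning event gives 0.623.
E[B | A ≤ 2] = (0.623) / (0.170) = 3.6647.

3.6647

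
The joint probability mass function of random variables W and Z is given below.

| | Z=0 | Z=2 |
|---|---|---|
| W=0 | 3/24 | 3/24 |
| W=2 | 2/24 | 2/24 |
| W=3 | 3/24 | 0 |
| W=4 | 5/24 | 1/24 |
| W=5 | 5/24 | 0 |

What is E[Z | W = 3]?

P(W = 3) = 1/8.
Σ Z·P over the event = 0·(3/24) = 0.
E[Z | W = 3] = (0) / (1/8) = 0.

0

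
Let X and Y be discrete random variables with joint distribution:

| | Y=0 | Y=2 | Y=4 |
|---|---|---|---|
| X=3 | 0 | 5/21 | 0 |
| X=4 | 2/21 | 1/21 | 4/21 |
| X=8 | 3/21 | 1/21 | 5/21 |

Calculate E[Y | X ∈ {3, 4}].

P(X ∈ {3, 4}) = 4/7.
Summing Y·P(X=x,Y=y) over the conditioning event gives 4/3.
E[Y | X ∈ {3, 4}] = (4/3) / (4/7) = 7/3.

7/3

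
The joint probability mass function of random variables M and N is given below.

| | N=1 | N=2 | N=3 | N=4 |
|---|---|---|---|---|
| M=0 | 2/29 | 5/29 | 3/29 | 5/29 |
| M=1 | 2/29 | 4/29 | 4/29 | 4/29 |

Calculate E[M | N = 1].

P(N = 1) = 4/29.
Σ M·P over the event = 0·(2/29) + 1·(2/29) = 2/29.
E[M | N = 1] = (2/29) / (4/29) = 1/2.

1/2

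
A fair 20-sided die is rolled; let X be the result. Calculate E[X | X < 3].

Given X < 3, X is equally likely to be any of {1, 2}.
E[X | X < 3] = (1 + 2) / 2 = 3/2.

3/2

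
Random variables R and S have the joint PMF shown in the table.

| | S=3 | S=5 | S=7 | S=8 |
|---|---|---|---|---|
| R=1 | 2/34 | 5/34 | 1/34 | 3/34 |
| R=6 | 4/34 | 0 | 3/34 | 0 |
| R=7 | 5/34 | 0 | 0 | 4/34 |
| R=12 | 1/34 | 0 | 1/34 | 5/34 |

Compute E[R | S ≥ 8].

91/12

P(S ≥ 8) = 6/17.
Σ R·P over the event = 1·(3/34) + 7·(4/34) + 12·(5/34) = 91/34.
E[R | S ≥ 8] = (91/34) / (6/17) = 91/12.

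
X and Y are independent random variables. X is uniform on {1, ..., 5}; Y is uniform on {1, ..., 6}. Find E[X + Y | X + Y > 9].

P(X + Y > 9) = 1/10.
Summing (X+Y)·P(x,y) over outcomes with X + Y > 9 gives 31/30.
E[X + Y | X + Y > 9] = (31/30) / (1/10) = 31/3.

31/3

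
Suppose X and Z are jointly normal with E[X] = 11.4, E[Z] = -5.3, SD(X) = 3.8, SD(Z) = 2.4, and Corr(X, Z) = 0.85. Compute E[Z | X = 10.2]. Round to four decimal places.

-5.9442

The regression of Z on X has slope ρ·σ_Z/σ_X and passes through (μ_X, μ_Z).
E[Z | X=10.2] = -5.3 + (0.85)·(2.4/3.8)·(10.2 − (11.4)) = -5.3 + (0.53684)·(-1.2) = -5.9442.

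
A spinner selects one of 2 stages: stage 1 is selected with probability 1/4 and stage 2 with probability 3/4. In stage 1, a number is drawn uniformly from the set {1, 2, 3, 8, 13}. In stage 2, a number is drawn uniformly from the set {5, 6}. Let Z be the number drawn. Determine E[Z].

E[Z | stage 1] = (1+2+3+8+13)/5 = 27/5.
E[Z | stage 2] = (5+6)/2 = 11/2.
E[Z] = (1/4)·(27/5) + (3/4)·(11/2) = 219/40.

219/40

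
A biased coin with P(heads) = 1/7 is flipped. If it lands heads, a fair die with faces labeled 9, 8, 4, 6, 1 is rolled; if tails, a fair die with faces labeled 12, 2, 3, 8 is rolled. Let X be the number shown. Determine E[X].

E[X | heads] = (9+8+4+6+1)/5 = 28/5.
E[X | tails] = (12+2+3+8)/4 = 25/4.
By the law of total expectation,
E[X] = (1/7)·(28/5) + (6/7)·(25/4) = 431/70.

431/70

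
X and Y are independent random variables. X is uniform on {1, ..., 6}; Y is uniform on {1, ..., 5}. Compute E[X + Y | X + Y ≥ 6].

31/4

P(X + Y ≥ 6) = 2/3.
Summing (X+Y)·P(x,y) over outcomes with X + Y ≥ 6 gives 31/6.
E[X + Y | X + Y ≥ 6] = (31/6) / (2/3) = 31/4.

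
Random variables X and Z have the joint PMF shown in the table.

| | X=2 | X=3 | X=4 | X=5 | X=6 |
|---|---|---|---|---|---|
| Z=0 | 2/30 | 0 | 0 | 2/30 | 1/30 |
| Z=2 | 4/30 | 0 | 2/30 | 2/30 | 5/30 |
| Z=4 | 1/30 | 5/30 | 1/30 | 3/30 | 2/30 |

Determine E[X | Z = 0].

4

P(Z = 0) = 1/6.
Σ X·P over the event = 2·(2/30) + 5·(2/30) + 6·(1/30) = 2/3.
E[X | Z = 0] = (2/3) / (1/6) = 4.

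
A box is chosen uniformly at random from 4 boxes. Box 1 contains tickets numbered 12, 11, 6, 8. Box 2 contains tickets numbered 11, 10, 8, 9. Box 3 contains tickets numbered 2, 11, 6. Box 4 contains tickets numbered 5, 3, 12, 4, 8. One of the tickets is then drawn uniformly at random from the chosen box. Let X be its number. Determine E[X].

E[X | box 1] = (12+11+6+8)/4 = 37/4.
E[X | box 2] = (11+10+8+9)/4 = 19/2.
E[X | box 3] = (2+11+6)/3 = 19/3.
E[X | box 4] = (5+3+12+4+8)/5 = 32/5.
By the law of total expectation,
E[X] = (1/4)·(37/4) + (1/4)·(19/2) + (1/4)·(19/3) + (1/4)·(32/5) = 1889/240.

1889/240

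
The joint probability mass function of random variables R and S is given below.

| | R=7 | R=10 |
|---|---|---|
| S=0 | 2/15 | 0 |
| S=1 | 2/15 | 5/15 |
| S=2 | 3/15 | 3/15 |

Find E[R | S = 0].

P(S = 0) = 2/15.
Σ R·P over the event = 7·(2/15) = 14/15.
E[R | S = 0] = (14/15) / (2/15) = 7.

7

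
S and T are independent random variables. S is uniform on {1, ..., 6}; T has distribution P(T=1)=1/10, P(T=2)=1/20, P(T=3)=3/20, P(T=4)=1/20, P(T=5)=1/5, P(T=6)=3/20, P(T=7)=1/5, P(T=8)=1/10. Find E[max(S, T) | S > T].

138/29

P(S > T) = 29/120.
Summing max(S,T)·P(x,y) over outcomes with S > T gives 23/20.
E[max(S, T) | S > T] = (23/20) / (29/120) = 138/29.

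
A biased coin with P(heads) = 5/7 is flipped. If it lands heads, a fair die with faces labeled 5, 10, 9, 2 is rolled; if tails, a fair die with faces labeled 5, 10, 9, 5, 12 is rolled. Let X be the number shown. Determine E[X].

489/70

E[X | heads] = (5+10+9+2)/4 = 13/2.
E[X | tails] = (5+10+9+5+12)/5 = 41/5.
E[X] = (5/7)·(13/2) + (2/7)·(41/5) = 489/70.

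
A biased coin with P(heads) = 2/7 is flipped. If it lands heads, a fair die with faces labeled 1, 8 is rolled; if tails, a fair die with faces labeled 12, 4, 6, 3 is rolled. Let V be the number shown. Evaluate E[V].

E[V | heads] = (1+8)/2 = 9/2.
E[V | tails] = (12+4+6+3)/4 = 25/4.
By the law of total expectation,
E[V] = (2/7)·(9/2) + (5/7)·(25/4) = 23/4.

23/4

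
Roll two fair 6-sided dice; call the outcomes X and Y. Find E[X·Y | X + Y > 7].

21

P(X + Y > 7) = 5/12.
Summing XY·P(x,y) over outcomes with X + Y > 7 gives 35/4.
E[X·Y | X + Y > 7] = (35/4) / (5/12) = 21.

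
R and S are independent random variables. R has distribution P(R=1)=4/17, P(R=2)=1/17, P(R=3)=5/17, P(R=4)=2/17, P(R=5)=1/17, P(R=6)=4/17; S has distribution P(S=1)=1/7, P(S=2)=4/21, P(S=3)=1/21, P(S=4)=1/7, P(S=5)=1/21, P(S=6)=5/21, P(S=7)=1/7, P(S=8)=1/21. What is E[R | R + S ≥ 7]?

957/241

P(R + S ≥ 7) = 241/357.
Summing R·P(x,y) over outcomes with R + S ≥ 7 gives 319/119.
E[R | R + S ≥ 7] = (319/119) / (241/357) = 957/241.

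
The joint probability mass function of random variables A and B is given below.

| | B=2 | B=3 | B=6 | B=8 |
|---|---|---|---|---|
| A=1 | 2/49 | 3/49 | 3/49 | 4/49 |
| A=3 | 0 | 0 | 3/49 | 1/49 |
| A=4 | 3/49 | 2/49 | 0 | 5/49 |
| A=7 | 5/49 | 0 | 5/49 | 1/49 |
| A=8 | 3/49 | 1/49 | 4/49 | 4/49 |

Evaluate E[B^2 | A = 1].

P(A = 1) = 12/49.
Σ B^2·P over the event = 4·(2/49) + 9·(3/49) + 36·(3/49) + 64·(4/49) = 57/7.
E[B^2 | A = 1] = (57/7) / (12/49) = 133/4.

133/4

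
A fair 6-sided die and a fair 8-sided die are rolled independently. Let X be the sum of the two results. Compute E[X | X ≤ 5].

P(X ≤ 5) = 5/24.
Σ over the event: 2·1/48 + 3·1/24 + 4·1/16 + 5·1/12 = 5/6.
E[X | X ≤ 5] = (5/6) / (5/24) = 4.

4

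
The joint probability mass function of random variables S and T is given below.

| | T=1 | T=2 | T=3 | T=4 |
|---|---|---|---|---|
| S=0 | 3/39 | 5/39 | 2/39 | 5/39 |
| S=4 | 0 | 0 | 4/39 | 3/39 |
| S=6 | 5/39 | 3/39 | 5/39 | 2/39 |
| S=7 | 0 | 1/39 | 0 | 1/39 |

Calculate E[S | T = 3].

46/11

P(T = 3) = 11/39.
Summing S·P(S=x,T=y) over the conditioning event gives 46/39.
E[S | T = 3] = (46/39) / (11/39) = 46/11.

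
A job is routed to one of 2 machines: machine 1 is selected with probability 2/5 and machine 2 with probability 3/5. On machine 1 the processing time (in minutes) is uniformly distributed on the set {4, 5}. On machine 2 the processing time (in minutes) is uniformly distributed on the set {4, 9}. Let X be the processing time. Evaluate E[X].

57/10

E[X | machine 1] = (4+5)/2 = 9/2.
E[X | machine 2] = (4+9)/2 = 13/2.
E[X] = (2/5)·(9/2) + (3/5)·(13/2) = 57/10.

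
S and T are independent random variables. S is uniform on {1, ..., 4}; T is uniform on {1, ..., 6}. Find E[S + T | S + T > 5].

P(S + T > 5) = 7/12.
Summing (S+T)·P(x,y) over outcomes with S + T > 5 gives 13/3.
E[S + T | S + T > 5] = (13/3) / (7/12) = 52/7.

52/7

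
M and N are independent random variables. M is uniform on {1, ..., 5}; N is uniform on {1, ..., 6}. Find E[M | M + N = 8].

7/2

Outcomes with M + N = 8: (2,6), (3,5), (4,4), (5,3), each with probability 1/30.
E[M | M + N = 8] = (2 + 3 + 4 + 5) / 4 = 7/2.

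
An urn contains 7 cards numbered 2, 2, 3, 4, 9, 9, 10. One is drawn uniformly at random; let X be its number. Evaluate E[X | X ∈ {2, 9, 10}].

32/5

P(X ∈ {2, 9, 10}) = 5/7.
Σ over the event: 2·2/7 + 9·2/7 + 10·1/7 = 32/7.
E[X | X ∈ {2, 9, 10}] = (32/7) / (5/7) = 32/5.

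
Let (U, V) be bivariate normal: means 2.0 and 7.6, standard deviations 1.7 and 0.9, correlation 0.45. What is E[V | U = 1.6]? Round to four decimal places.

The regression of V on U has slope ρ·σ_V/σ_U and passes through (μ_U, μ_V).
E[V | U=1.6] = 7.6 + (0.45)·(0.9/1.7)·(1.6 − (2.0)) = 7.6 + (0.23824)·(-0.4) = 7.5047.

7.5047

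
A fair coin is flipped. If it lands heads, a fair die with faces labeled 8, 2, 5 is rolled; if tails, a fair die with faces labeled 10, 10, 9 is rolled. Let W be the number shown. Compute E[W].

E[W | heads] = (8+2+5)/3 = 5.
E[W | tails] = (10+10+9)/3 = 29/3.
By the law of total expectation,
E[W] = (1/2)·(5) + (1/2)·(29/3) = 22/3.

22/3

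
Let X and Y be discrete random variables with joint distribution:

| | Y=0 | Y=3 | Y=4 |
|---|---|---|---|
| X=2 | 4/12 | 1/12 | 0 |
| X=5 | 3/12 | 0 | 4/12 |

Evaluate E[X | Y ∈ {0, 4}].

P(Y ∈ {0, 4}) = 11/12.
Σ X·P over the event = 2·(4/12) + 5·(3/12) + 5·(4/12) = 43/12.
E[X | Y ∈ {0, 4}] = (43/12) / (11/12) = 43/11.

43/11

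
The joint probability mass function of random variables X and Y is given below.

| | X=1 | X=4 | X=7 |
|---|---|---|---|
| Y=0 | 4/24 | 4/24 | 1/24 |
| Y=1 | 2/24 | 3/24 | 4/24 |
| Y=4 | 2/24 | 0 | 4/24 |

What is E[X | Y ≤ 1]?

P(Y ≤ 1) = 3/4.
Σ X·P over the event = 1·(4/24) + 1·(2/24) + 4·(4/24) + 4·(3/24) + 7·(1/24) + 7·(4/24) = 23/8.
E[X | Y ≤ 1] = (23/8) / (3/4) = 23/6.

23/6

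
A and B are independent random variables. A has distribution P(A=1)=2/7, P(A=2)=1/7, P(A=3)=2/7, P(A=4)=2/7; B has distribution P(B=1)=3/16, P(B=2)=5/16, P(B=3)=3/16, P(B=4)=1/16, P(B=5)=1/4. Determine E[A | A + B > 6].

P(A + B > 6) = 15/56.
Summing A·P(x,y) over outcomes with A + B > 6 gives 51/56.
E[A | A + B > 6] = (51/56) / (15/56) = 17/5.

17/5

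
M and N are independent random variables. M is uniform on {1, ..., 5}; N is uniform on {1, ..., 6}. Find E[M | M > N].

4

P(M > N) = 1/3.
Summing M·P(x,y) over outcomes with M > N gives 4/3.
E[M | M > N] = (4/3) / (1/3) = 4.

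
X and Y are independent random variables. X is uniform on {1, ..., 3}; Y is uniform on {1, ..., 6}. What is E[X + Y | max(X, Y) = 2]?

10/3

Outcomes with max(X, Y) = 2: (1,2), (2,1), (2,2), each with probability 1/18.
E[X + Y | max(X, Y) = 2] = (3 + 3 + 4) / 3 = 10/3.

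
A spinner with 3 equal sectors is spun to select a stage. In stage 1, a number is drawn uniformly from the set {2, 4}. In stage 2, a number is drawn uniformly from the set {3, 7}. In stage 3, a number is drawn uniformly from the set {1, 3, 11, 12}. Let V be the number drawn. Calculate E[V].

59/12

E[V | stage 1] = (2+4)/2 = 3.
E[V | stage 2] = (3+7)/2 = 5.
E[V | stage 3] = (1+3+11+12)/4 = 27/4.
By the law of total expectation,
E[V] = (1/3)·(3) + (1/3)·(5) + (1/3)·(27/4) = 59/12.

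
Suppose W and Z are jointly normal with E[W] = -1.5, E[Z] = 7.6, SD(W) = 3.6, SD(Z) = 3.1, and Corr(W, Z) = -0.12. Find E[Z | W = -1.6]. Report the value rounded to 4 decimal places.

7.6103

The regression of Z on W has slope ρ·σ_Z/σ_W and passes through (μ_W, μ_Z).
E[Z | W=-1.6] = 7.6 + (-0.12)·(3.1/3.6)·(-1.6 − (-1.5)) = 7.6 + (-0.10333)·(-0.1) = 7.6103.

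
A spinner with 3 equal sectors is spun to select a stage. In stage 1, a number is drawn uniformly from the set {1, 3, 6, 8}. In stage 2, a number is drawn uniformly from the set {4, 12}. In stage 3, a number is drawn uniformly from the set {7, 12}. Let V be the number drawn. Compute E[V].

22/3

E[V | stage 1] = (1+3+6+8)/4 = 9/2.
E[V | stage 2] = (4+12)/2 = 8.
E[V | stage 3] = (7+12)/2 = 19/2.
By the law of total expectation,
E[V] = (1/3)·(9/2) + (1/3)·(8) + (1/3)·(19/2) = 22/3.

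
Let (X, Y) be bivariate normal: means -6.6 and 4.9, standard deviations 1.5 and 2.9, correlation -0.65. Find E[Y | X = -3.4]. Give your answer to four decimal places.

0.8787

The regression of Y on X has slope ρ·σ_Y/σ_X and passes through (μ_X, μ_Y).
E[Y | X=-3.4] = 4.9 + (-0.65)·(2.9/1.5)·(-3.4 − (-6.6)) = 4.9 + (-1.25667)·(3.2) = 0.8787.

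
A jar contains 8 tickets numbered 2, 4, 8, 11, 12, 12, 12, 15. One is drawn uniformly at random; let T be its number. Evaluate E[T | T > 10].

P(T > 10) = 5/8.
Σ over the event: 11·1/8 + 12·3/8 + 15·1/8 = 31/4.
E[T | T > 10] = (31/4) / (5/8) = 62/5.

62/5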